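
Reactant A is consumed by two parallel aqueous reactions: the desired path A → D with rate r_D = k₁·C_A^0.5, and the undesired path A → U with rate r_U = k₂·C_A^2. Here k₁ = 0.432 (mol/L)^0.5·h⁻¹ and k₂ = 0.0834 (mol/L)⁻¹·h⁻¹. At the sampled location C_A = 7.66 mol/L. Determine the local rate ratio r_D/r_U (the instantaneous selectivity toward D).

S_{D/U} = r_D/r_U = (k₁·C_A^0.5)/(k₂·C_A^2) = (k₁/k₂)·C_A^-1.5.
= (0.432×7.660^0.5) / (0.0834×7.660^2) = 1.196/4.894 = 0.244.
The undesired path is higher order in A, so low C_A (CSTR or dilute feed) favours D.

0.244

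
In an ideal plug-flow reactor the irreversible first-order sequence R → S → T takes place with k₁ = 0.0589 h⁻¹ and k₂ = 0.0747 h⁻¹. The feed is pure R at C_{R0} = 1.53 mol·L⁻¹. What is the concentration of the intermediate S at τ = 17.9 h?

For first-order series with pure R initially, C_S(τ) = k₁C_{R0}/(k₂−k₁)·(e^(−k₁τ) − e^(−k₂τ)).
e^(−k₁τ) = e^(−0.0589×17.9) = e^(−1.054) = 0.3484; e^(−k₂τ) = e^(−1.337) = 0.2626.
C_S = 0.0589×1.53/(0.0747−0.0589) × (0.3484−0.2626) = 5.704×0.08583 = 0.4896 mol·L⁻¹.

0.490 mol·L⁻¹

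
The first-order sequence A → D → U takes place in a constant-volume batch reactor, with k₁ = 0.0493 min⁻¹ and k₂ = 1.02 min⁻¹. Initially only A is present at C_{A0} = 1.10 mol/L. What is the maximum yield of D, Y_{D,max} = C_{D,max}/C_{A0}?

0.0414

At the optimum, C_{D,max}/C_{A0} = (k₁/k₂)^[k₂/(k₂−k₁)].
= (0.0493/1.02)^(1.02/(1.02−0.0493)) = (0.04833)^(1.051) = 0.04144.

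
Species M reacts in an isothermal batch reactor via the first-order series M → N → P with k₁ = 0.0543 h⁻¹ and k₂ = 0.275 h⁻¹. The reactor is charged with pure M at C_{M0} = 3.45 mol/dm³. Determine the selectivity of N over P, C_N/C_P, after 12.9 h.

Solving the coupled first-order balances gives C_N(t) = [k₁/(k₂−k₁)]·C_{M0}·(e^(−k₁t) − e^(−k₂t)).
e^(−k₁t) = e^(−0.0543×12.9) = e^(−0.7005) = 0.4964; e^(−k₂t) = e^(−3.548) = 0.02880.
C_N = 0.0543×3.45/(0.275−0.0543) × (0.4964−0.02880) = 0.8488×0.4676 = 0.3969 mol/dm³.
C_M = C_{M0}e^(−k₁t) = 1.712 mol/dm³, so C_P = C_{M0}−C_M−C_N = 1.341 mol/dm³; C_N/C_P = 0.296.

0.296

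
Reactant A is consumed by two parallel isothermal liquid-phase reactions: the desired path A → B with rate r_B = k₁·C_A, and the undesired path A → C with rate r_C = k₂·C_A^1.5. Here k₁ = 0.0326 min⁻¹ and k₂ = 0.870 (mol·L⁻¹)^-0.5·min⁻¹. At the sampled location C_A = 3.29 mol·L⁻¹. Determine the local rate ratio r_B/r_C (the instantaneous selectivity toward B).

0.0207

S_{B/C} = r_B/r_C = (k₁·C_A)/(k₂·C_A^1.5) = (k₁/k₂)·C_A^-0.5.
= (0.0326×3.290) / (0.870×3.290^1.5) = 0.1073/5.192 = 0.0207.
The undesired path is higher order in A, so low C_A (CSTR or dilute feed) favours B.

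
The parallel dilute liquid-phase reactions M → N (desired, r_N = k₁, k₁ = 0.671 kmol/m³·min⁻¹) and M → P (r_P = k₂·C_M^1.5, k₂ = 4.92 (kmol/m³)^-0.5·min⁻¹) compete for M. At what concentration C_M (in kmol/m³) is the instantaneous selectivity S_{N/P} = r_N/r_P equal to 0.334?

S_{N/P} = (k₁/k₂)·C_M^-1.5 ⇒ C_M = (S·k₂/k₁)^(1/(-1.5)).
= (0.334×4.92/0.671)^(-0.6667) = (2.449)^(-0.6667) = 0.550 kmol/m³.

0.550 kmol/m³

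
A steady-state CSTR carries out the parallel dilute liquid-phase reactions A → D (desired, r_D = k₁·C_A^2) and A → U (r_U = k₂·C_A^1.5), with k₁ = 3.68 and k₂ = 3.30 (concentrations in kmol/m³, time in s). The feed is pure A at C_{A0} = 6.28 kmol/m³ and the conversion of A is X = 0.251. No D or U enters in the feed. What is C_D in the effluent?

Exit C_A = C_{A0}(1−X) = 6.28×0.749 = 4.704 kmol/m³.
A CSTR operates uniformly at the exit composition, giving r_D = 81.42 and r_U = 33.66 (each k·C_A^n at C_A = 4.704).
Fraction of consumed A going to D: r_D/(r_D+r_U) = 0.7075.
C_D = 0.7075·C_{A0}·X = 0.7075×6.28×0.251 = 1.12 kmol/m³.

1.12 kmol/m³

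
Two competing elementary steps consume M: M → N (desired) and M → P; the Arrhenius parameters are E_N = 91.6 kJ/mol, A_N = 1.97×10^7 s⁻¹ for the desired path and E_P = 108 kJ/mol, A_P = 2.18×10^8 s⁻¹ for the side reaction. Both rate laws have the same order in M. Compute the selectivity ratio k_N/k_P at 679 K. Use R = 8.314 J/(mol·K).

With equal orders, S_{N/P} = k_N/k_P = (A_N/A_P)·exp[(E_P−E_N)/(RT)].
(E_P−E_N)/(RT) = (108−91.6)×10³/(8.314×679) = 16400/5645 = 2.905.
k_N/k_P = (1.97×10^7/2.18×10^8)·exp(2.905) = 0.09037 × 18.27 = 1.65.
Since E_N < E_P, lowering the temperature improves selectivity toward N.

1.65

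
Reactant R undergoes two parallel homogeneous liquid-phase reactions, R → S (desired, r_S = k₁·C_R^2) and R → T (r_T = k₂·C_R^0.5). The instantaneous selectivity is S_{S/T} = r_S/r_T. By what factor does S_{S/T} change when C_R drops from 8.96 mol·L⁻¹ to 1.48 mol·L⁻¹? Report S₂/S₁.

0.0671

S_{S/T} = (k₁/k₂)·C_R^1.5, so S₂/S₁ = (C_{R,2}/C_{R,1})^1.5.
= (1.48/8.96)^1.5 = (0.1652)^1.5 = 0.0671.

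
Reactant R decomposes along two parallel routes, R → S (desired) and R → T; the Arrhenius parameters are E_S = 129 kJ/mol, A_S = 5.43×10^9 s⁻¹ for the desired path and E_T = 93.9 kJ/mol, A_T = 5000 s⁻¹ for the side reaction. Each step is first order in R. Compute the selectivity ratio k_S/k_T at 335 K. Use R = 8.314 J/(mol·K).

3.65

With equal orders, S_{S/T} = k_S/k_T = (A_S/A_T)·exp[(E_T−E_S)/(RT)].
(E_T−E_S)/(RT) = (93.9−129)×10³/(8.314×335) = -35100/2785 = -12.60.
k_S/k_T = (5.43×10^9/5000)·exp(-12.60) = 1.086×10^6 × 3.364×10^-6 = 3.65.
Since E_S > E_T, raising the temperature improves selectivity toward S.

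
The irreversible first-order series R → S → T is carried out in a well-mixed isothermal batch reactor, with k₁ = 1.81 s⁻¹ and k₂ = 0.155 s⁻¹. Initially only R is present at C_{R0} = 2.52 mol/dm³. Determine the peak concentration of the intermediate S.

At the optimum, C_{S,max}/C_{R0} = (k₁/k₂)^[k₂/(k₂−k₁)].
= (1.81/0.155)^(0.155/(0.155−1.81)) = (11.68)^(-0.09366) = 0.7944.
C_{S,max} = 0.7944×2.52 = 2.00 mol/dm³.

2.00 mol/dm³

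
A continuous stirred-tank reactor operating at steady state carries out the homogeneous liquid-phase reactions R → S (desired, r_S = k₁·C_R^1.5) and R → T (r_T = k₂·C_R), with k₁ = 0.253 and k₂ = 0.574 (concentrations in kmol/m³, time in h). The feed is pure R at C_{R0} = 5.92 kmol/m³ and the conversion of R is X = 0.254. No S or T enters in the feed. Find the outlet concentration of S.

0.723 kmol/m³

Exit C_R = C_{R0}(1−X) = 5.92×0.746 = 4.416 kmol/m³.
A CSTR operates uniformly at the exit composition, giving r_S = 2.348 and r_T = 2.535 (each k·C_R^n at C_R = 4.416).
Fraction of consumed R going to S: r_S/(r_S+r_T) = 0.4809.
C_S = 0.4809·C_{R0}·X = 0.4809×5.92×0.254 = 0.723 kmol/m³.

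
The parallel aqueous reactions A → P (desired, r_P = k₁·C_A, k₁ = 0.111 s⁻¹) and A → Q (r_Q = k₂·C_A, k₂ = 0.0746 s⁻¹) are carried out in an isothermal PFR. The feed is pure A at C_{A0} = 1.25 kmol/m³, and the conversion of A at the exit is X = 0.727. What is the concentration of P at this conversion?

0.543 kmol/m³

C_A = C_{A0}(1−X) = 0.3413 kmol/m³.
Both paths are first order in A, so the instantaneous fraction to P is constant: dC_P/d(−C_A) = k₁/(k₁+k₂) = 0.5981.
C_P = 0.5981·(C_{A0}−C_A) = 0.5981×0.9087 = 0.543 kmol/m³.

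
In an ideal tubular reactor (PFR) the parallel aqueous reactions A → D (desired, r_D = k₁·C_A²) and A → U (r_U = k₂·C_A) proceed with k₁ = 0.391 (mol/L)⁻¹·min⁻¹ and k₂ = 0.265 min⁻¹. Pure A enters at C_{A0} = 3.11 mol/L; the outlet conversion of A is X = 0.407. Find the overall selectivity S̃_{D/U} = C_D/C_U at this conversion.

C_A = C_{A0}(1−X) = 1.844 mol/L.
Along a PFR/batch, dC_U/dC_A = −r_U/(r_D+r_U) = −k₂/(k₂+k₁·C_A).
Integrating from C_{A0} to C_A: C_U = (0.265/0.391)·ln[(0.265+0.391·3.11)/(0.265+0.391·1.84)] = 0.6777·ln(1.481/0.9861) = 0.2757 mol/L.
Then C_D = (C_{A0}−C_A) − C_U = 1.266 − 0.2757 = 0.9901 mol/L.
S̃_{D/U} = C_D/C_U = 0.9901/0.2757 = 3.59.

3.59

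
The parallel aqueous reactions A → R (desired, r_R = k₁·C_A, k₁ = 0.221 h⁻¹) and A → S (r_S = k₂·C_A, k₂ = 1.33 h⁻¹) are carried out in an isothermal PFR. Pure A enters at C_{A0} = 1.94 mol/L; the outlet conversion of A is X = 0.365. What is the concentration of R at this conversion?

0.101 mol/L

C_A = C_{A0}(1−X) = 1.232 mol/L.
Both paths are first order in A, so the instantaneous fraction to R is constant: dC_R/d(−C_A) = k₁/(k₁+k₂) = 0.1425.
C_R = 0.1425·(C_{A0}−C_A) = 0.1425×0.7081 = 0.101 mol/L.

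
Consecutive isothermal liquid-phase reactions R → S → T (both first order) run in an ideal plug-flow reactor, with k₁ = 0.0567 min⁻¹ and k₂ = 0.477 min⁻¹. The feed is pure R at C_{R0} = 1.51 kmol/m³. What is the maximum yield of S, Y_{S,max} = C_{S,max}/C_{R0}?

Evaluating C_S at τ_opt = ln(k₂/k₁)/(k₂−k₁) gives C_{S,max}/C_{R0} = (k₁/k₂)^[k₂/(k₂−k₁)].
= (0.0567/0.477)^(0.477/(0.477−0.0567)) = (0.1189)^(1.135) = 0.08918.

0.0892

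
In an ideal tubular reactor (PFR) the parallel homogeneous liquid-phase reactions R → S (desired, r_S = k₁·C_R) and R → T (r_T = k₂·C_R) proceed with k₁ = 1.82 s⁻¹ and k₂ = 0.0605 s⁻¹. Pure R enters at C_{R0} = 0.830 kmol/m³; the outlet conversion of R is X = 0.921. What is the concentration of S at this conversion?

0.740 kmol/m³

C_R = C_{R0}(1−X) = 0.06557 kmol/m³.
Both paths are first order in R, so the instantaneous fraction to S is constant: dC_S/d(−C_R) = k₁/(k₁+k₂) = 0.9678.
C_S = 0.9678·(C_{R0}−C_R) = 0.9678×0.7644 = 0.740 kmol/m³.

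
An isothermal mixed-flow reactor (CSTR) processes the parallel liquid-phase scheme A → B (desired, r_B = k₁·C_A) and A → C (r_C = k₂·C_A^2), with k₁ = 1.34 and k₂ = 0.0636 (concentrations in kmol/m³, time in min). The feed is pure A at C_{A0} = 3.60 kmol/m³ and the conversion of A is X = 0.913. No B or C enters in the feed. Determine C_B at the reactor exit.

3.24 kmol/m³

Exit C_A = C_{A0}(1−X) = 3.60×0.0870 = 0.3132 kmol/m³.
Rates in a CSTR are evaluated at the outlet concentration: r_B = 1.34×0.3132 = 0.4197, r_C = 0.0636×0.3132^2 = 0.006239.
Fraction of consumed A going to B: r_B/(r_B+r_C) = 0.9854.
C_B = 0.9854·C_{A0}·X = 0.9854×3.60×0.913 = 3.24 kmol/m³.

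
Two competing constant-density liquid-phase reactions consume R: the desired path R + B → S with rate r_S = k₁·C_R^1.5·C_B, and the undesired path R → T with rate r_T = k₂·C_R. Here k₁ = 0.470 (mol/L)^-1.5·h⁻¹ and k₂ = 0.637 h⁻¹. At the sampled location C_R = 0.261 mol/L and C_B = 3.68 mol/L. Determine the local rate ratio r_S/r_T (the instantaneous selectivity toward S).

S_{S/T} = r_S/r_T = (k₁·C_R^1.5·C_B)/(k₂·C_R) = (k₁/k₂)·C_R^0.5·C_B.
= (0.470×0.2610^1.5×3.680) / (0.637×0.2610) = 0.2306/0.1663 = 1.39.

1.39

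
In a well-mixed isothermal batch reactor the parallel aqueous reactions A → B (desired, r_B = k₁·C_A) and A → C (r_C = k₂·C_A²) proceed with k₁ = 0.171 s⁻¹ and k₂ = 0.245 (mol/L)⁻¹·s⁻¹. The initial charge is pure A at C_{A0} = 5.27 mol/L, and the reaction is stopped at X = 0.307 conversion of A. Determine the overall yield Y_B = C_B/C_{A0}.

C_A = C_{A0}(1−X) = 3.652 mol/L.
Along a PFR/batch, dC_B/dC_A = −r_B/(r_B+r_C) = −k₁/(k₁+k₂·C_A).
Integrating from C_{A0} to C_A: C_B = (0.171/0.245)·ln[(0.171+0.245·5.27)/(0.171+0.245·3.65)] = 0.6980·ln(1.462/1.066) = 0.2207 mol/L.
Y_B = C_B/C_{A0} = 0.2207/5.27 = 0.0419.

0.0419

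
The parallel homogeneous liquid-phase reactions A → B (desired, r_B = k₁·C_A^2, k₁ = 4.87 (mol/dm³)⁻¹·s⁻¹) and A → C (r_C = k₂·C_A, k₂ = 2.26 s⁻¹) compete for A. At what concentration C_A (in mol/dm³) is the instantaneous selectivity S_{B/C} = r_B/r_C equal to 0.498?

0.231 mol/dm³

S_{B/C} = (k₁/k₂)·C_A ⇒ C_A = S·k₂/k₁.
= 0.498×2.26/4.87 = 0.231 mol/dm³.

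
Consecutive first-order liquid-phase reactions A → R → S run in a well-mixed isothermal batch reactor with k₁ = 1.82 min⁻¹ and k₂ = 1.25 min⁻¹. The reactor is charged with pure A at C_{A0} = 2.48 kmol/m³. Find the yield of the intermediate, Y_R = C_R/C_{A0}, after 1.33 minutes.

0.322

For first-order series with pure A initially, C_R(t) = k₁C_{A0}/(k₂−k₁)·(e^(−k₁t) − e^(−k₂t)).
e^(−k₁t) = e^(−1.82×1.33) = e^(−2.421) = 0.08887; e^(−k₂t) = e^(−1.663) = 0.1897.
C_R = 1.82×2.48/(1.25−1.82) × (0.08887−0.1897) = (-7.919)×(-0.1008) = 0.7982 kmol/m³.
Y_R = C_R/C_{A0} = 0.7982/2.48 = 0.322.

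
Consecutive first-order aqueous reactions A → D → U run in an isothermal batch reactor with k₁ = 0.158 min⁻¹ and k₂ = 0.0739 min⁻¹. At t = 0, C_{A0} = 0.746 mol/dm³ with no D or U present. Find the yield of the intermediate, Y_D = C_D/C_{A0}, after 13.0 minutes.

Solving the coupled first-order balances gives C_D(t) = [k₁/(k₂−k₁)]·C_{A0}·(e^(−k₁t) − e^(−k₂t)).
e^(−k₁t) = e^(−0.158×13.0) = e^(−2.054) = 0.1282; e^(−k₂t) = e^(−0.9607) = 0.3826.
C_D = 0.158×0.746/(0.0739−0.158) × (0.1282−0.3826) = (-1.402)×(-0.2544) = 0.3566 mol/dm³.
Y_D = C_D/C_{A0} = 0.3566/0.746 = 0.478.

0.478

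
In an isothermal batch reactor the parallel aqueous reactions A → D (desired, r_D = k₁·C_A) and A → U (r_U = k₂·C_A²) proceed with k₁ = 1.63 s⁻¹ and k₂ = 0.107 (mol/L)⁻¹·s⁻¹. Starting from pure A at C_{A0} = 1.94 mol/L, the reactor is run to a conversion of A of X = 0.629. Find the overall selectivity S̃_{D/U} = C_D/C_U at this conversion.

C_A = C_{A0}(1−X) = 0.7197 mol/L.
Along a PFR/batch, dC_D/dC_A = −r_D/(r_D+r_U) = −k₁/(k₁+k₂·C_A).
Integrating from C_{A0} to C_A: C_D = (1.63/0.107)·ln[(1.63+0.107·1.94)/(1.63+0.107·0.720)] = 15.23·ln(1.838/1.707) = 1.123 mol/L.
C_U = (C_{A0}−C_A)−C_D = 0.09747 mol/L; S̃_{D/U} = 1.123/0.09747 = 11.5.

11.5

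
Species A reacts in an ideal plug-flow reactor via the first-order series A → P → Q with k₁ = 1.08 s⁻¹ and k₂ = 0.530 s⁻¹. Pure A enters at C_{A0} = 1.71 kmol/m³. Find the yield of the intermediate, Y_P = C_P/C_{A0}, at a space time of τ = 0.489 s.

The intermediate concentration in a first-order A→B→C sequence is C_P = k₁C_{A0}(e^(−k₁τ) − e^(−k₂τ))/(k₂−k₁).
e^(−k₁τ) = e^(−1.08×0.489) = e^(−0.5281) = 0.5897; e^(−k₂τ) = e^(−0.2592) = 0.7717.
C_P = 1.08×1.71/(0.530−1.08) × (0.5897−0.7717) = (-3.358)×(-0.1820) = 0.6111 kmol/m³.
Y_P = C_P/C_{A0} = 0.6111/1.71 = 0.357.

0.357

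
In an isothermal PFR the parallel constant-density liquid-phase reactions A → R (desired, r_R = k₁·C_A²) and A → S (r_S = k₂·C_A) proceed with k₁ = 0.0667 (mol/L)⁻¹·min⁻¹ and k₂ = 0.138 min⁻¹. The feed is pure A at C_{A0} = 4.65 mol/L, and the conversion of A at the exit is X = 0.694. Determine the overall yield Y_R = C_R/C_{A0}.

0.403

C_A = C_{A0}(1−X) = 1.423 mol/L.
Along a PFR/batch, dC_S/dC_A = −r_S/(r_R+r_S) = −k₂/(k₂+k₁·C_A).
Integrating from C_{A0} to C_A: C_S = (0.138/0.0667)·ln[(0.138+0.0667·4.65)/(0.138+0.0667·1.42)] = 2.069·ln(0.4482/0.2329) = 1.354 mol/L.
Then C_R = (C_{A0}−C_A) − C_S = 3.227 − 1.354 = 1.873 mol/L.
Y_R = C_R/C_{A0} = 1.873/4.65 = 0.403.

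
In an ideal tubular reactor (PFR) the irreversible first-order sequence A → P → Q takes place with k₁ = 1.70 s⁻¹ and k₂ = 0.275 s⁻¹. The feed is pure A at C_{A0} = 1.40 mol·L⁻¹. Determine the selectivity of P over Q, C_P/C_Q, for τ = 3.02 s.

1.07

The intermediate concentration in a first-order A→B→C sequence is C_P = k₁C_{A0}(e^(−k₁τ) − e^(−k₂τ))/(k₂−k₁).
e^(−k₁τ) = e^(−1.70×3.02) = e^(−5.134) = 0.005893; e^(−k₂τ) = e^(−0.8305) = 0.4358.
C_P = 1.70×1.40/(0.275−1.70) × (0.005893−0.4358) = (-1.670)×(-0.4299) = 0.7181 mol·L⁻¹.
C_A = C_{A0}e^(−k₁τ) = 0.008250 mol·L⁻¹, so C_Q = C_{A0}−C_A−C_P = 0.6737 mol·L⁻¹; C_P/C_Q = 1.07.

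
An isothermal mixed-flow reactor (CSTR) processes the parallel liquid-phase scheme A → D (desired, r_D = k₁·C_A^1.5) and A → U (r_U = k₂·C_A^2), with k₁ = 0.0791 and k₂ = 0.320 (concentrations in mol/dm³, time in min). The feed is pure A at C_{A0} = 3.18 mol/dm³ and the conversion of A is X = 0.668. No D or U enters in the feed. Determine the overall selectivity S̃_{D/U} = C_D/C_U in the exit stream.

Exit C_A = C_{A0}(1−X) = 3.18×0.332 = 1.056 mol/dm³.
Rates in a CSTR are evaluated at the outlet concentration: r_D = 0.0791×1.056^1.5 = 0.08581, r_U = 0.320×1.056^2 = 0.3567.
Overall selectivity = C_D/C_U = r_Dτ/(r_Uτ) = r_D/r_U = 0.241.

0.241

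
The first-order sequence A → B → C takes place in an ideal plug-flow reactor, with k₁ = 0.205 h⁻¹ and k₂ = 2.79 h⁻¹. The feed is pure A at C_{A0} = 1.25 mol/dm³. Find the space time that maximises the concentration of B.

1.01 h

Setting dC_B/dτ = 0 gives τ_opt = ln(k₂/k₁)/(k₂−k₁).
= ln(2.79/0.205)/(2.79−0.205) = ln(13.61)/2.585 = 2.611/2.585 = 1.01 h.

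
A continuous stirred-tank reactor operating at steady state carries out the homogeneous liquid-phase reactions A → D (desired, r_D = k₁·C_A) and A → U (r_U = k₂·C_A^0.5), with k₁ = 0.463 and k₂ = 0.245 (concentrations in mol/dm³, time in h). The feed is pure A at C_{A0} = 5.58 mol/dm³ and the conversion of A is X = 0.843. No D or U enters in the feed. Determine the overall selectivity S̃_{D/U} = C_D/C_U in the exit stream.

1.77

Exit C_A = C_{A0}(1−X) = 5.58×0.157 = 0.8761 mol/dm³.
In a CSTR the entire volume is at exit conditions, so r_D = 0.463×0.8761 = 0.4056 and r_U = 0.245×0.8761^0.5 = 0.2293.
Overall selectivity = C_D/C_U = r_Dτ/(r_Uτ) = r_D/r_U = 1.77.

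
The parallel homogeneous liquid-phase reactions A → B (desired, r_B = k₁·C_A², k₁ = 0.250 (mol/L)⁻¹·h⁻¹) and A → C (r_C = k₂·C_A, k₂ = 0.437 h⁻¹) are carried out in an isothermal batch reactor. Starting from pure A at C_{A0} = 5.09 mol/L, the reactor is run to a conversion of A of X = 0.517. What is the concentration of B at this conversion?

C_A = C_{A0}(1−X) = 2.458 mol/L.
Along a PFR/batch, dC_C/dC_A = −r_C/(r_B+r_C) = −k₂/(k₂+k₁·C_A).
Integrating from C_{A0} to C_A: C_C = (0.437/0.250)·ln[(0.437+0.250·5.09)/(0.437+0.250·2.46)] = 1.748·ln(1.710/1.052) = 0.8493 mol/L.
Then C_B = (C_{A0}−C_A) − C_C = 2.632 − 0.8493 = 1.782 mol/L.

1.78 mol/L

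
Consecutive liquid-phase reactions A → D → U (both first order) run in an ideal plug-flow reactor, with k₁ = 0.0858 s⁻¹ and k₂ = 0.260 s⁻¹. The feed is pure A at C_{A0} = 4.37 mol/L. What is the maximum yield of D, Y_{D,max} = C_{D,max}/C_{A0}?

At the optimum, C_{D,max}/C_{A0} = (k₁/k₂)^[k₂/(k₂−k₁)].
= (0.0858/0.260)^(0.260/(0.260−0.0858)) = (0.3300)^(1.493) = 0.1911.

0.191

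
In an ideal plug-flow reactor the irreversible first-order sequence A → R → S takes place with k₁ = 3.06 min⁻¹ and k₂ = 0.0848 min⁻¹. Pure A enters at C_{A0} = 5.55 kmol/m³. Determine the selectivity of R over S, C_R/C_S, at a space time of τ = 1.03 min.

15.3

The intermediate concentration in a first-order A→B→C sequence is C_R = k₁C_{A0}(e^(−k₁τ) − e^(−k₂τ))/(k₂−k₁).
e^(−k₁τ) = e^(−3.06×1.03) = e^(−3.152) = 0.04278; e^(−k₂τ) = e^(−0.08734) = 0.9164.
C_R = 3.06×5.55/(0.0848−3.06) × (0.04278−0.9164) = (-5.708)×(-0.8736) = 4.987 kmol/m³.
C_A = C_{A0}e^(−k₁τ) = 0.2374 kmol/m³, so C_S = C_{A0}−C_A−C_R = 0.3260 kmol/m³; C_R/C_S = 15.3.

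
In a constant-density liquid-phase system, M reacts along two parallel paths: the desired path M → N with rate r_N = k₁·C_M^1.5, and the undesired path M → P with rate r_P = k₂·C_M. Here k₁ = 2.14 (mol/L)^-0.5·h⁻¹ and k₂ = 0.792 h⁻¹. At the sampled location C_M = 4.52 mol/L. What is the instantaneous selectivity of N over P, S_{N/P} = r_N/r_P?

S_{N/P} = r_N/r_P = (k₁·C_M^1.5)/(k₂·C_M) = (k₁/k₂)·C_M^0.5.
= (2.14×4.520^1.5) / (0.792×4.520) = 20.56/3.580 = 5.74.

5.74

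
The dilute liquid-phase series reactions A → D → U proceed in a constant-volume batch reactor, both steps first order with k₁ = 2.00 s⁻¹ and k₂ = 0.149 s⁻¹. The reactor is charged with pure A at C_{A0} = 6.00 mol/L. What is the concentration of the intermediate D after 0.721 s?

4.29 mol/L

For first-order series with pure A initially, C_D(t) = k₁C_{A0}/(k₂−k₁)·(e^(−k₁t) − e^(−k₂t)).
e^(−k₁t) = e^(−2.00×0.721) = e^(−1.442) = 0.2365; e^(−k₂t) = e^(−0.1074) = 0.8981.
C_D = 2.00×6.00/(0.149−2.00) × (0.2365−0.8981) = (-6.483)×(-0.6617) = 4.290 mol/L.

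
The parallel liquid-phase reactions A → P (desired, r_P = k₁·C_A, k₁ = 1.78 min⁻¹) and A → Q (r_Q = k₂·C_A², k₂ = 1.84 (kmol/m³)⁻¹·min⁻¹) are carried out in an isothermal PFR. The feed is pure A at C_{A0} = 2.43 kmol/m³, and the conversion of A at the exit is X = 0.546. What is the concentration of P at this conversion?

0.479 kmol/m³

C_A = C_{A0}(1−X) = 1.103 kmol/m³.
Along a PFR/batch, dC_P/dC_A = −r_P/(r_P+r_Q) = −k₁/(k₁+k₂·C_A).
Integrating from C_{A0} to C_A: C_P = (1.78/1.84)·ln[(1.78+1.84·2.43)/(1.78+1.84·1.10)] = 0.9674·ln(6.251/3.810) = 0.4790 kmol/m³.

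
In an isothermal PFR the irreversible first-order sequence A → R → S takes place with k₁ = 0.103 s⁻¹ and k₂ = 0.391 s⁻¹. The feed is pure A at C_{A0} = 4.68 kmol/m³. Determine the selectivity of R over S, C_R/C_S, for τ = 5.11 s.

0.661

For first-order series with pure A initially, C_R(τ) = k₁C_{A0}/(k₂−k₁)·(e^(−k₁τ) − e^(−k₂τ)).
e^(−k₁τ) = e^(−0.103×5.11) = e^(−0.5263) = 0.5908; e^(−k₂τ) = e^(−1.998) = 0.1356.
C_R = 0.103×4.68/(0.391−0.103) × (0.5908−0.1356) = 1.674×0.4552 = 0.7618 kmol/m³.
C_A = C_{A0}e^(−k₁τ) = 2.765 kmol/m³, so C_S = C_{A0}−C_A−C_R = 1.153 kmol/m³; C_R/C_S = 0.661.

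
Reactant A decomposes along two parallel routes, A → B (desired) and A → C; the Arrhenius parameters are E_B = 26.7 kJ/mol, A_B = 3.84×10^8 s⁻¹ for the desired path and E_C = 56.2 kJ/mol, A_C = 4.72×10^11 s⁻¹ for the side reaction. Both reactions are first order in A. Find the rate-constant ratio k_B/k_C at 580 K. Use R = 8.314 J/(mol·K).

0.369

k_B/k_C = (A_B/A_C)·exp[−(E_B−E_C)/(RT)] = (A_B/A_C)·exp[(E_C−E_B)/(RT)].
(E_C−E_B)/(RT) = (56.2−26.7)×10³/(8.314×580) = 29500/4822 = 6.118.
k_B/k_C = (3.84×10^8/4.72×10^11)·exp(6.118) = 8.136×10^-4 × 453.8 = 0.369.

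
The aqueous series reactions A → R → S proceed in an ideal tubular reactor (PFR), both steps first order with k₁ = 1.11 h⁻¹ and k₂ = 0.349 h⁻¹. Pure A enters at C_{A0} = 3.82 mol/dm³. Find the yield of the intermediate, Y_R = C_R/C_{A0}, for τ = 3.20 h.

0.436

Solving the coupled first-order balances gives C_R(τ) = [k₁/(k₂−k₁)]·C_{A0}·(e^(−k₁τ) − e^(−k₂τ)).
e^(−k₁τ) = e^(−1.11×3.20) = e^(−3.552) = 0.02867; e^(−k₂τ) = e^(−1.117) = 0.3273.
C_R = 1.11×3.82/(0.349−1.11) × (0.02867−0.3273) = (-5.572)×(-0.2987) = 1.664 mol/dm³.
Y_R = C_R/C_{A0} = 1.664/3.82 = 0.436.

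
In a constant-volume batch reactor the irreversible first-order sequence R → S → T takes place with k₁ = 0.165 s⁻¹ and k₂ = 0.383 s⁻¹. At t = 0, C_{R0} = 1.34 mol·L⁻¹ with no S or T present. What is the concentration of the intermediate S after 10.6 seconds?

0.159 mol·L⁻¹

The intermediate concentration in a first-order A→B→C sequence is C_S = k₁C_{R0}(e^(−k₁t) − e^(−k₂t))/(k₂−k₁).
e^(−k₁t) = e^(−0.165×10.6) = e^(−1.749) = 0.1739; e^(−k₂t) = e^(−4.060) = 0.01725.
C_S = 0.165×1.34/(0.383−0.165) × (0.1739−0.01725) = 1.014×0.1567 = 0.1589 mol·L⁻¹.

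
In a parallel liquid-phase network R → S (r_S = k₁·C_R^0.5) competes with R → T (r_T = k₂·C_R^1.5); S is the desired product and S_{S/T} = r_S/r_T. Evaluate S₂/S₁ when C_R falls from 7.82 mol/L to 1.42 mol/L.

S_{S/T} = (k₁/k₂)·C_R⁻¹, so S₂/S₁ = (C_{R,2}/C_{R,1})⁻¹.
= 7.82/1.42 = 5.51.

5.51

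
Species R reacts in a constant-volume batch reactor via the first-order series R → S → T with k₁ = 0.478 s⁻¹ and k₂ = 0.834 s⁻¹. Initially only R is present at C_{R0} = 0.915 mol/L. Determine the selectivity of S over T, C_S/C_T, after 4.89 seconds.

For first-order series with pure R initially, C_S(t) = k₁C_{R0}/(k₂−k₁)·(e^(−k₁t) − e^(−k₂t)).
e^(−k₁t) = e^(−0.478×4.89) = e^(−2.337) = 0.09658; e^(−k₂t) = e^(−4.078) = 0.01694.
C_S = 0.478×0.915/(0.834−0.478) × (0.09658−0.01694) = 1.229×0.07964 = 0.09784 mol/L.
C_R = C_{R0}e^(−k₁t) = 0.08837 mol/L, so C_T = C_{R0}−C_R−C_S = 0.7288 mol/L; C_S/C_T = 0.134.

0.134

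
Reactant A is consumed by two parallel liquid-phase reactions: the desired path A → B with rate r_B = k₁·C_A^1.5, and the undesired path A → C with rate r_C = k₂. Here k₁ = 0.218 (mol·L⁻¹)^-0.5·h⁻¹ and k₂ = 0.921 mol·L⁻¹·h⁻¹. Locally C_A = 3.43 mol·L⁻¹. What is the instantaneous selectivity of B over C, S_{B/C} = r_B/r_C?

1.50

S_{B/C} = r_B/r_C = (k₁·C_A^1.5)/(k₂) = (k₁/k₂)·C_A^1.5.
= (0.218×3.430^1.5) / (0.921) = 1.385/0.9210 = 1.50.
Since the desired path is higher order in A, keeping C_A high (PFR or concentrated feed) favours B.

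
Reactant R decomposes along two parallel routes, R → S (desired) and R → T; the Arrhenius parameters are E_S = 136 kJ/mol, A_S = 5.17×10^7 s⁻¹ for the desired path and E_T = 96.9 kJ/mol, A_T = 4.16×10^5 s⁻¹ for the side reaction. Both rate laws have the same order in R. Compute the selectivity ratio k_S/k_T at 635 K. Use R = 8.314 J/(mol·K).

k_S/k_T = (A_S/A_T)·exp[−(E_S−E_T)/(RT)] = (A_S/A_T)·exp[(E_T−E_S)/(RT)].
(E_T−E_S)/(RT) = (96.9−136)×10³/(8.314×635) = -39100/5279 = -7.406.
k_S/k_T = (5.17×10^7/4.16×10^5)·exp(-7.406) = 124.3 × 6.075×10^-4 = 0.0755.
Since E_S > E_T, raising the temperature improves selectivity toward S.

0.0755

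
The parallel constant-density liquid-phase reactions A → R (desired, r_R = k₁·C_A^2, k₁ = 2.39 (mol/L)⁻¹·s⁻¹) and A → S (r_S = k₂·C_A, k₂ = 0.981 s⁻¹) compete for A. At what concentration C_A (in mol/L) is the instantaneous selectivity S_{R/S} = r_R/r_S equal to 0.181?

S_{R/S} = (k₁/k₂)·C_A ⇒ C_A = S·k₂/k₁.
= 0.181×0.981/2.39 = 0.0743 mol/L.

0.0743 mol/L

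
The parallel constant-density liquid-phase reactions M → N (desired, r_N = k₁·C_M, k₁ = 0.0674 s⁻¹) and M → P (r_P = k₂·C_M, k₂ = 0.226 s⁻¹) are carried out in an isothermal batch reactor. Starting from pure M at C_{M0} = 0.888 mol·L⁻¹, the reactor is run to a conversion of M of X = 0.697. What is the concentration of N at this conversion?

C_M = C_{M0}(1−X) = 0.2691 mol·L⁻¹.
Both paths are first order in M, so the instantaneous fraction to N is constant: dC_N/d(−C_M) = k₁/(k₁+k₂) = 0.2297.
C_N = 0.2297·(C_{M0}−C_M) = 0.2297×0.6189 = 0.142 mol·L⁻¹.

0.142 mol·L⁻¹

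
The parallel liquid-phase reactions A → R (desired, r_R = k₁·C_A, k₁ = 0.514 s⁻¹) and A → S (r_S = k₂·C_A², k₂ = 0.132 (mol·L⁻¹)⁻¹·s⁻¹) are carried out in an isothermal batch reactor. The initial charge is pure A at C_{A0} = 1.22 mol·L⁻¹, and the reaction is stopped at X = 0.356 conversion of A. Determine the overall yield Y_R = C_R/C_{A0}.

C_A = C_{A0}(1−X) = 0.7857 mol·L⁻¹.
Along a PFR/batch, dC_R/dC_A = −r_R/(r_R+r_S) = −k₁/(k₁+k₂·C_A).
Integrating from C_{A0} to C_A: C_R = (0.514/0.132)·ln[(0.514+0.132·1.22)/(0.514+0.132·0.786)] = 3.894·ln(0.6750/0.6177) = 0.3456 mol·L⁻¹.
Y_R = C_R/C_{A0} = 0.3456/1.22 = 0.283.

0.283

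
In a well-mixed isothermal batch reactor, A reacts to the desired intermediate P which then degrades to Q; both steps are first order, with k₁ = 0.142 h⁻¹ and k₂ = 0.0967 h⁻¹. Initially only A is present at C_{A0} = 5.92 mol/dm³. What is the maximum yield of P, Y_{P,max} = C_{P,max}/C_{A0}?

For a first-order series the maximum intermediate yield is C_{P,max}/C_{A0} = (k₁/k₂)^[k₂/(k₂−k₁)].
= (0.142/0.0967)^(0.0967/(0.0967−0.142)) = (1.468)^(-2.135) = 0.4404.

0.440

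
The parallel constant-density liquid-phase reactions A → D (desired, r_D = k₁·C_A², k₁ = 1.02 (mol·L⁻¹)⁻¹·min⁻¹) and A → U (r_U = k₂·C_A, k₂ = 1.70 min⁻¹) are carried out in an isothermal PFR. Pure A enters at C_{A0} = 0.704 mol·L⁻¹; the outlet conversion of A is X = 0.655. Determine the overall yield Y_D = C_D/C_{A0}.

0.143

C_A = C_{A0}(1−X) = 0.2429 mol·L⁻¹.
Along a PFR/batch, dC_U/dC_A = −r_U/(r_D+r_U) = −k₂/(k₂+k₁·C_A).
Integrating from C_{A0} to C_A: C_U = (1.70/1.02)·ln[(1.70+1.02·0.704)/(1.70+1.02·0.243)] = 1.667·ln(2.418/1.948) = 0.3605 mol·L⁻¹.
Then C_D = (C_{A0}−C_A) − C_U = 0.4611 − 0.3605 = 0.1006 mol·L⁻¹.
Y_D = C_D/C_{A0} = 0.1006/0.704 = 0.143.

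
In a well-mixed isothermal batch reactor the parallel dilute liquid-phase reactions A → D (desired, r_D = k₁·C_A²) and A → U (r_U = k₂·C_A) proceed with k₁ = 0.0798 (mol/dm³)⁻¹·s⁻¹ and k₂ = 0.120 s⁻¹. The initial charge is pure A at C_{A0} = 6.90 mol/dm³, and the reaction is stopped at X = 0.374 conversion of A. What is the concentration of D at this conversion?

C_A = C_{A0}(1−X) = 4.319 mol/dm³.
Along a PFR/batch, dC_U/dC_A = −r_U/(r_D+r_U) = −k₂/(k₂+k₁·C_A).
Integrating from C_{A0} to C_A: C_U = (0.120/0.0798)·ln[(0.120+0.0798·6.90)/(0.120+0.0798·4.32)] = 1.504·ln(0.6706/0.4647) = 0.5516 mol/dm³.
Then C_D = (C_{A0}−C_A) − C_U = 2.581 − 0.5516 = 2.029 mol/dm³.

2.03 mol/dm³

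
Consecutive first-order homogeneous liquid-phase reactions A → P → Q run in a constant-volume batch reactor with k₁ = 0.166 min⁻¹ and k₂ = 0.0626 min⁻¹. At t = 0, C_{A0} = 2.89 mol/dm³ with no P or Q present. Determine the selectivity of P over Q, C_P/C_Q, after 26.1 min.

0.421

For first-order series with pure A initially, C_P(t) = k₁C_{A0}/(k₂−k₁)·(e^(−k₁t) − e^(−k₂t)).
e^(−k₁t) = e^(−0.166×26.1) = e^(−4.333) = 0.01313; e^(−k₂t) = e^(−1.634) = 0.1952.
C_P = 0.166×2.89/(0.0626−0.166) × (0.01313−0.1952) = (-4.640)×(-0.1820) = 0.8446 mol/dm³.
C_A = C_{A0}e^(−k₁t) = 0.03796 mol/dm³, so C_Q = C_{A0}−C_A−C_P = 2.007 mol/dm³; C_P/C_Q = 0.421.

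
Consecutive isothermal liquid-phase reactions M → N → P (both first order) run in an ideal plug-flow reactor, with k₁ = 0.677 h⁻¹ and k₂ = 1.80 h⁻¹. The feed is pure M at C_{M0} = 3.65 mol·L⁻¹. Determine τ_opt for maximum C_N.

The intermediate peaks when r₁ = r₂, i.e. k₁e^(−k₁τ) = k₂e^(−k₂τ), giving τ_opt = ln(k₂/k₁)/(k₂−k₁).
= ln(1.80/0.677)/(1.80−0.677) = ln(2.659)/1.123 = 0.9779/1.123 = 0.871 h.

0.871 h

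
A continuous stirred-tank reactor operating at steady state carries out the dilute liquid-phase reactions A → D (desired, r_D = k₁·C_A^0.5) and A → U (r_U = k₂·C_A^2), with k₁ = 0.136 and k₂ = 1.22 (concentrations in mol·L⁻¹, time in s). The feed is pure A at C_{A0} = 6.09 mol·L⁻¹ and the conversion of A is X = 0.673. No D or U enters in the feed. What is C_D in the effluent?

0.156 mol·L⁻¹

Exit C_A = C_{A0}(1−X) = 6.09×0.327 = 1.991 mol·L⁻¹.
A CSTR operates uniformly at the exit composition, giving r_D = 0.1919 and r_U = 4.838 (each k·C_A^n at C_A = 1.991).
Fraction of consumed A going to D: r_D/(r_D+r_U) = 0.03815.
C_D = 0.03815·C_{A0}·X = 0.03815×6.09×0.673 = 0.156 mol·L⁻¹.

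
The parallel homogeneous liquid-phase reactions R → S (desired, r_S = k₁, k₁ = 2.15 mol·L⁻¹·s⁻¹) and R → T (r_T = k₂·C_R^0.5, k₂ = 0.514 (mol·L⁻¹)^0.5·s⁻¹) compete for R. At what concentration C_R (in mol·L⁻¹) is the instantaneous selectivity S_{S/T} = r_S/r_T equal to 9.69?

S_{S/T} = (k₁/k₂)·C_R^-0.5 ⇒ C_R = (S·k₂/k₁)^(-2).
= (9.69×0.514/2.15)^(-2) = (2.317)^(-2) = 0.186 mol·L⁻¹.

0.186 mol·L⁻¹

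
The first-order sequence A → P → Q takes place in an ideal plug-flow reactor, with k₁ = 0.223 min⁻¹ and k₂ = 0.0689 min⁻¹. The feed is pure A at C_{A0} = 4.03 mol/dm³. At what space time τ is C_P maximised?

The intermediate peaks when r₁ = r₂, i.e. k₁e^(−k₁τ) = k₂e^(−k₂τ), giving τ_opt = ln(k₂/k₁)/(k₂−k₁).
= ln(0.0689/0.223)/(0.0689−0.223) = ln(0.3090)/-0.1541 = -1.175/-0.1541 = 7.62 min.

7.62 min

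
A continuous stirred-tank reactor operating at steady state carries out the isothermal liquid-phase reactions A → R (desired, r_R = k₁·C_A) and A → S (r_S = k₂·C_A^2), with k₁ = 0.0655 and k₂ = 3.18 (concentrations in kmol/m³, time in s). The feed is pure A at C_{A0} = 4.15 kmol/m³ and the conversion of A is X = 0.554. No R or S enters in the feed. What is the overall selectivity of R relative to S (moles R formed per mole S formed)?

Exit C_A = C_{A0}(1−X) = 4.15×0.446 = 1.851 kmol/m³.
In a CSTR the entire volume is at exit conditions, so r_R = 0.0655×1.851 = 0.1212 and r_S = 3.18×1.851^2 = 10.89.
Overall selectivity = C_R/C_S = r_Rτ/(r_Sτ) = r_R/r_S = 0.0111.

0.0111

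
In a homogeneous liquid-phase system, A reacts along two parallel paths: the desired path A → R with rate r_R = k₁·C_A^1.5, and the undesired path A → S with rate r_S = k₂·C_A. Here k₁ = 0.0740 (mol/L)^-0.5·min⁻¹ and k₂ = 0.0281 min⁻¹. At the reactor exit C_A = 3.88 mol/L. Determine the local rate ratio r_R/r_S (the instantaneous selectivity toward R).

5.19

S_{R/S} = r_R/r_S = (k₁·C_A^1.5)/(k₂·C_A) = (k₁/k₂)·C_A^0.5.
= (0.0740×3.880^1.5) / (0.0281×3.880) = 0.5656/0.1090 = 5.19.
Since the desired path is higher order in A, keeping C_A high (PFR or concentrated feed) favours R.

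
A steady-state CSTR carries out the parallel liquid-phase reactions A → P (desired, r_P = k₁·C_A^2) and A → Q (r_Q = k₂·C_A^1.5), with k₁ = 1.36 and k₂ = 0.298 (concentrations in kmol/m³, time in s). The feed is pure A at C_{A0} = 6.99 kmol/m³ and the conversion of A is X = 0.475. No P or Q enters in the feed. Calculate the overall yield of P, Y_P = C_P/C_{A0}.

0.426

Exit C_A = C_{A0}(1−X) = 6.99×0.525 = 3.670 kmol/m³.
In a CSTR the entire volume is at exit conditions, so r_P = 1.36×3.670^2 = 18.32 and r_Q = 0.298×3.670^1.5 = 2.095.
Fraction of consumed A going to P: r_P/(r_P+r_Q) = 0.8974.
C_P = 0.8974·C_{A0}·X = 0.8974×6.99×0.475 = 2.98 kmol/m³; Y_P = C_P/C_{A0} = 0.426.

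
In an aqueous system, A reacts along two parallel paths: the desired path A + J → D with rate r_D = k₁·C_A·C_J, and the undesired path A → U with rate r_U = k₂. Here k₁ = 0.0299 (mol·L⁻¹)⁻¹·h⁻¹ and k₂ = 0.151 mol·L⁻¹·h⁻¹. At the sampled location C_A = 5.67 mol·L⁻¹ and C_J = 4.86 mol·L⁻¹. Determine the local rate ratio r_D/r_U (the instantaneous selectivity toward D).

S_{D/U} = r_D/r_U = (k₁·C_A·C_J)/(k₂) = (k₁/k₂)·C_A·C_J.
= (0.0299×5.670×4.860) / (0.151) = 0.8239/0.1510 = 5.46.
Since the desired path is higher order in A, keeping C_A high (PFR or concentrated feed) favours D.

5.46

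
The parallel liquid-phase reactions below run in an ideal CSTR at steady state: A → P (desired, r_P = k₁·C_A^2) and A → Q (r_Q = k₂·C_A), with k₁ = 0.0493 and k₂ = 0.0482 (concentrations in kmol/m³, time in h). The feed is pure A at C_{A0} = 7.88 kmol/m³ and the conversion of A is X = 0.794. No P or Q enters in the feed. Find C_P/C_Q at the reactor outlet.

Exit C_A = C_{A0}(1−X) = 7.88×0.206 = 1.623 kmol/m³.
A CSTR operates uniformly at the exit composition, giving r_P = 0.1299 and r_Q = 0.07824 (each k·C_A^n at C_A = 1.623).
Overall selectivity = C_P/C_Q = r_Pτ/(r_Qτ) = r_P/r_Q = 1.66.

1.66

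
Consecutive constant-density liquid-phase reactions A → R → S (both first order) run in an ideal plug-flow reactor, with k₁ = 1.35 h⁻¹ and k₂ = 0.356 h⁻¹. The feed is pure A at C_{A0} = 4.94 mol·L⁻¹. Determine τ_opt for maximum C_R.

Setting dC_R/dτ = 0 gives τ_opt = ln(k₂/k₁)/(k₂−k₁).
= ln(0.356/1.35)/(0.356−1.35) = ln(0.2637)/-0.9940 = -1.333/-0.9940 = 1.34 h.

1.34 h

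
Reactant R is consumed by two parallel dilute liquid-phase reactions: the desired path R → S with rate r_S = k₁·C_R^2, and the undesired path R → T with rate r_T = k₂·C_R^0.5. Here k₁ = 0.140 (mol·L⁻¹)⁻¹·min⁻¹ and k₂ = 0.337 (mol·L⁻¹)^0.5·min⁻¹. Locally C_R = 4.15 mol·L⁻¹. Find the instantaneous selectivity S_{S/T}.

S_{S/T} = r_S/r_T = (k₁·C_R^2)/(k₂·C_R^0.5) = (k₁/k₂)·C_R^1.5.
= (0.140×4.150^2) / (0.337×4.150^0.5) = 2.411/0.6865 = 3.51.
Since the desired path is higher order in R, keeping C_R high (PFR or concentrated feed) favours S.

3.51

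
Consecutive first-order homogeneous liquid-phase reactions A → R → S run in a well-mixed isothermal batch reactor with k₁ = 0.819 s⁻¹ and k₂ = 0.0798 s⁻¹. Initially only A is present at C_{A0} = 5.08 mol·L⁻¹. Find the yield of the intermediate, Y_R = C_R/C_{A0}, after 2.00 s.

0.729

Solving the coupled first-order balances gives C_R(t) = [k₁/(k₂−k₁)]·C_{A0}·(e^(−k₁t) − e^(−k₂t)).
e^(−k₁t) = e^(−0.819×2.00) = e^(−1.638) = 0.1944; e^(−k₂t) = e^(−0.1596) = 0.8525.
C_R = 0.819×5.08/(0.0798−0.819) × (0.1944−0.8525) = (-5.628)×(-0.6581) = 3.704 mol·L⁻¹.
Y_R = C_R/C_{A0} = 3.704/5.08 = 0.729.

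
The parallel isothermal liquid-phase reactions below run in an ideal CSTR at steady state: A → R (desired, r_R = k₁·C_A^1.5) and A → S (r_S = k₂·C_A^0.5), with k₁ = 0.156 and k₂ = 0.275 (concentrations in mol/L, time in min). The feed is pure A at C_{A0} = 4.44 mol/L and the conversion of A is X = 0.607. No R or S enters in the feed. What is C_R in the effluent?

Exit C_A = C_{A0}(1−X) = 4.44×0.393 = 1.745 mol/L.
A CSTR operates uniformly at the exit composition, giving r_R = 0.3596 and r_S = 0.3633 (each k·C_A^n at C_A = 1.745).
Fraction of consumed A going to R: r_R/(r_R+r_S) = 0.4974.
C_R = 0.4974·C_{A0}·X = 0.4974×4.44×0.607 = 1.34 mol/L.

1.34 mol/L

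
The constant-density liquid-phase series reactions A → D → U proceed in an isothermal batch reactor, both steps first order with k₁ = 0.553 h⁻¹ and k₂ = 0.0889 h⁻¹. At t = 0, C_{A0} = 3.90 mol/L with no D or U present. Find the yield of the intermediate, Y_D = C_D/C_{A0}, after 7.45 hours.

0.595

Solving the coupled first-order balances gives C_D(t) = [k₁/(k₂−k₁)]·C_{A0}·(e^(−k₁t) − e^(−k₂t)).
e^(−k₁t) = e^(−0.553×7.45) = e^(−4.120) = 0.01625; e^(−k₂t) = e^(−0.6623) = 0.5157.
C_D = 0.553×3.90/(0.0889−0.553) × (0.01625−0.5157) = (-4.647)×(-0.4994) = 2.321 mol/L.
Y_D = C_D/C_{A0} = 2.321/3.90 = 0.595.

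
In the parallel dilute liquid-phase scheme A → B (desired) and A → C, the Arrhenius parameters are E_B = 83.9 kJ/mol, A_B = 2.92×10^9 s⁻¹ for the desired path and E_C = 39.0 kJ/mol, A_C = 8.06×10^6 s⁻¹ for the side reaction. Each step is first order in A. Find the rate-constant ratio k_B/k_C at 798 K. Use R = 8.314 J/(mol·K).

With equal orders, S_{B/C} = k_B/k_C = (A_B/A_C)·exp[(E_C−E_B)/(RT)].
(E_C−E_B)/(RT) = (39.0−83.9)×10³/(8.314×798) = -44900/6635 = -6.768.
k_B/k_C = (2.92×10^9/8.06×10^6)·exp(-6.768) = 362.3 × 0.001150 = 0.417.

0.417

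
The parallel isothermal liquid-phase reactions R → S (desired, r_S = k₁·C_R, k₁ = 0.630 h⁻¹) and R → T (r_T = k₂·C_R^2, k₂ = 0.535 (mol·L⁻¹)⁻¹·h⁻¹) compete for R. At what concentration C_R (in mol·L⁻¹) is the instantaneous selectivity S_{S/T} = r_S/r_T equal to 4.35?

S_{S/T} = (k₁/k₂)·C_R⁻¹ ⇒ C_R = (S·k₂/k₁)^(-1).
= (4.35×0.535/0.630)^(-1) = (3.694)^(-1) = 0.271 mol·L⁻¹.

0.271 mol·L⁻¹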